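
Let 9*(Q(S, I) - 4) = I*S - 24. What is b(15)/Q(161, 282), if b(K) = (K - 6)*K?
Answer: 45/1682 ≈ 0.026754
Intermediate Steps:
Q(S, I) = 4/3 + I*S/9 (Q(S, I) = 4 + (I*S - 24)/9 = 4 + (-24 + I*S)/9 = 4 + (-8/3 + I*S/9) = 4/3 + I*S/9)
b(K) = K*(-6 + K) (b(K) = (-6 + K)*K = K*(-6 + K))
b(15)/Q(161, 282) = (15*(-6 + 15))/(4/3 + (1/9)*282*161) = (15*9)/(4/3 + 15134/3) = 135/5046 = 135*(1/5046) = 45/1682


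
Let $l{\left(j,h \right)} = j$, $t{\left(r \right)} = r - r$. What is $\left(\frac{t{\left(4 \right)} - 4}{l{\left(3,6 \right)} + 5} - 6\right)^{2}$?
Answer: $\frac{169}{4} \approx 42.25$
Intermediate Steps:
$t{\left(r \right)} = 0$
$\left(\frac{t{\left(4 \right)} - 4}{l{\left(3,6 \right)} + 5} - 6\right)^{2} = \left(\frac{0 - 4}{3 + 5} - 6\right)^{2} = \left(- \frac{4}{8} - 6\right)^{2} = \left(\left(-4\right) \frac{1}{8} - 6\right)^{2} = \left(- \frac{1}{2} - 6\right)^{2} = \left(- \frac{13}{2}\right)^{2} = \frac{169}{4}$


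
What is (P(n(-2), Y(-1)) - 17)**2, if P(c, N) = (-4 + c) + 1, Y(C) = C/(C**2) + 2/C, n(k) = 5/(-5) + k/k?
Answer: 400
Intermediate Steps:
n(k) = 0 (n(k) = 5*(-1/5) + 1 = -1 + 1 = 0)
Y(C) = 3/C (Y(C) = C/C**2 + 2/C = 1/C + 2/C = 3/C)
P(c, N) = -3 + c
(P(n(-2), Y(-1)) - 17)**2 = ((-3 + 0) - 17)**2 = (-3 - 17)**2 = (-20)**2 = 400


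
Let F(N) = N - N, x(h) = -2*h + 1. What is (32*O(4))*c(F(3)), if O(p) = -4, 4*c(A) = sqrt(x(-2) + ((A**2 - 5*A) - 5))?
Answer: 0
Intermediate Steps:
x(h) = 1 - 2*h
F(N) = 0
c(A) = sqrt(A**2 - 5*A)/4 (c(A) = sqrt((1 - 2*(-2)) + ((A**2 - 5*A) - 5))/4 = sqrt((1 + 4) + (-5 + A**2 - 5*A))/4 = sqrt(5 + (-5 + A**2 - 5*A))/4 = sqrt(A**2 - 5*A)/4)
(32*O(4))*c(F(3)) = (32*(-4))*(sqrt(0*(-5 + 0))/4) = -32*sqrt(0*(-5)) = -32*sqrt(0) = -32*0 = -128*0 = 0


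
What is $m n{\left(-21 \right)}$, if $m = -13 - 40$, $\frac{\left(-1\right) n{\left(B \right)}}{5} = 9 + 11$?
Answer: $5300$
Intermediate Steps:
$n{\left(B \right)} = -100$ ($n{\left(B \right)} = - 5 \left(9 + 11\right) = \left(-5\right) 20 = -100$)
$m = -53$ ($m = -13 - 40 = -53$)
$m n{\left(-21 \right)} = \left(-53\right) \left(-100\right) = 5300$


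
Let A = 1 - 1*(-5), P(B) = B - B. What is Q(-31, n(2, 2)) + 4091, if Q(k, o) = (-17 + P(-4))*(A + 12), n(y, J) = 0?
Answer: 3785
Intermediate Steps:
P(B) = 0
A = 6 (A = 1 + 5 = 6)
Q(k, o) = -306 (Q(k, o) = (-17 + 0)*(6 + 12) = -17*18 = -306)
Q(-31, n(2, 2)) + 4091 = -306 + 4091 = 3785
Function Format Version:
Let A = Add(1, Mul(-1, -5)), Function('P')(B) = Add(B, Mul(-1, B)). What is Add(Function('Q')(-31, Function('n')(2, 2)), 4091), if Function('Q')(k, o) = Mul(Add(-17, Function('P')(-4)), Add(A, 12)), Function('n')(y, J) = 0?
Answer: 3785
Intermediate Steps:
Function('P')(B) = 0
A = 6 (A = Add(1, 5) = 6)
Function('Q')(k, o) = -306 (Function('Q')(k, o) = Mul(Add(-17, 0), Add(6, 12)) = Mul(-17, 18) = -306)
Add(Function('Q')(-31, Function('n')(2, 2)), 4091) = Add(-306, 4091) = 3785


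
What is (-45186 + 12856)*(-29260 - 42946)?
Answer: 2334419980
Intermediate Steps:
(-45186 + 12856)*(-29260 - 42946) = -32330*(-72206) = 2334419980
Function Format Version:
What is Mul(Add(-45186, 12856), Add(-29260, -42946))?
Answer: 2334419980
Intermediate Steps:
Mul(Add(-45186, 12856), Add(-29260, -42946)) = Mul(-32330, -72206) = 2334419980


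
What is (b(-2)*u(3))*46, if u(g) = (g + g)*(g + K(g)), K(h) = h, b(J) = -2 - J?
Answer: 0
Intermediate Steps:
u(g) = 4*g² (u(g) = (g + g)*(g + g) = (2*g)*(2*g) = 4*g²)
(b(-2)*u(3))*46 = ((-2 - 1*(-2))*(4*3²))*46 = ((-2 + 2)*(4*9))*46 = (0*36)*46 = 0*46 = 0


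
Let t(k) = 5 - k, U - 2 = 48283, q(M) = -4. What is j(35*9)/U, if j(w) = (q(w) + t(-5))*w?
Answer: 42/1073 ≈ 0.039143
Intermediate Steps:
U = 48285 (U = 2 + 48283 = 48285)
j(w) = 6*w (j(w) = (-4 + (5 - 1*(-5)))*w = (-4 + (5 + 5))*w = (-4 + 10)*w = 6*w)
j(35*9)/U = (6*(35*9))/48285 = (6*315)*(1/48285) = 1890*(1/48285) = 42/1073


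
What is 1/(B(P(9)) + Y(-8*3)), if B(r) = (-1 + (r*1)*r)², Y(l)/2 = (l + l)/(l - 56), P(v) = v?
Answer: 5/32006 ≈ 0.00015622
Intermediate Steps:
Y(l) = 4*l/(-56 + l) (Y(l) = 2*((l + l)/(l - 56)) = 2*((2*l)/(-56 + l)) = 2*(2*l/(-56 + l)) = 4*l/(-56 + l))
B(r) = (-1 + r²)² (B(r) = (-1 + r*r)² = (-1 + r²)²)
1/(B(P(9)) + Y(-8*3)) = 1/((-1 + 9²)² + 4*(-8*3)/(-56 - 8*3)) = 1/((-1 + 81)² + 4*(-24)/(-56 - 24)) = 1/(80² + 4*(-24)/(-80)) = 1/(6400 + 4*(-24)*(-1/80)) = 1/(6400 + 6/5) = 1/(32006/5) = 5/32006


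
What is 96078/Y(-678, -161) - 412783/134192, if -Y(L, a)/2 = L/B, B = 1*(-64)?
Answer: -68808772351/15163696 ≈ -4537.7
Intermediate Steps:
B = -64
Y(L, a) = L/32 (Y(L, a) = -2*L/(-64) = -2*L*(-1)/64 = -(-1)*L/32 = L/32)
96078/Y(-678, -161) - 412783/134192 = 96078/(((1/32)*(-678))) - 412783/134192 = 96078/(-339/16) - 412783*1/134192 = 96078*(-16/339) - 412783/134192 = -512416/113 - 412783/134192 = -68808772351/15163696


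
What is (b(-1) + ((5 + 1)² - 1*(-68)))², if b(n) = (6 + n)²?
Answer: 16641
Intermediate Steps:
(b(-1) + ((5 + 1)² - 1*(-68)))² = ((6 - 1)² + ((5 + 1)² - 1*(-68)))² = (5² + (6² + 68))² = (25 + (36 + 68))² = (25 + 104)² = 129² = 16641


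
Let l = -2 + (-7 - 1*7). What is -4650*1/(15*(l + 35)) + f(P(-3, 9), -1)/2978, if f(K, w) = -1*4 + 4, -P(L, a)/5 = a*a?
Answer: -310/19 ≈ -16.316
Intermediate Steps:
P(L, a) = -5*a² (P(L, a) = -5*a*a = -5*a²)
l = -16 (l = -2 + (-7 - 7) = -2 - 14 = -16)
f(K, w) = 0 (f(K, w) = -4 + 4 = 0)
-4650*1/(15*(l + 35)) + f(P(-3, 9), -1)/2978 = -4650*1/(15*(-16 + 35)) + 0/2978 = -4650/(15*19) + 0*(1/2978) = -4650/285 + 0 = -4650*1/285 + 0 = -310/19 + 0 = -310/19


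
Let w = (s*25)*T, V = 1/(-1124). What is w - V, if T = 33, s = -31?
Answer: -28746299/1124 ≈ -25575.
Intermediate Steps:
V = -1/1124 ≈ -0.00088968
w = -25575 (w = -31*25*33 = -775*33 = -25575)
w - V = -25575 - 1*(-1/1124) = -25575 + 1/1124 = -28746299/1124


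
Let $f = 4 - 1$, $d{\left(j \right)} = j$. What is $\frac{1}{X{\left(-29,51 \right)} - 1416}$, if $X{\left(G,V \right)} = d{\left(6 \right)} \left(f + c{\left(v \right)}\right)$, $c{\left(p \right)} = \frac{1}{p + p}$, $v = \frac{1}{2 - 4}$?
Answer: $- \frac{1}{1404} \approx -0.00071225$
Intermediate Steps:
$v = - \frac{1}{2}$ ($v = \frac{1}{-2} = - \frac{1}{2} \approx -0.5$)
$c{\left(p \right)} = \frac{1}{2 p}$
$f = 3$
$X{\left(G,V \right)} = 12$ ($X{\left(G,V \right)} = 6 \left(3 + \frac{1}{2 \left(- \frac{1}{2}\right)}\right) = 6 \left(3 + \frac{1}{2} \left(-2\right)\right) = 6 \left(3 - 1\right) = 6 \cdot 2 = 12$)
$\frac{1}{X{\left(-29,51 \right)} - 1416} = \frac{1}{12 - 1416} = \frac{1}{-1404} = - \frac{1}{1404}$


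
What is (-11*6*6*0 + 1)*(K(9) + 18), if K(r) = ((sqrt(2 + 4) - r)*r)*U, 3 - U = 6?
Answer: 261 - 27*sqrt(6) ≈ 194.86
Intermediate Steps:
U = -3 (U = 3 - 1*6 = 3 - 6 = -3)
K(r) = -3*r*(sqrt(6) - r) (K(r) = ((sqrt(2 + 4) - r)*r)*(-3) = ((sqrt(6) - r)*r)*(-3) = (r*(sqrt(6) - r))*(-3) = -3*r*(sqrt(6) - r))
(-11*6*6*0 + 1)*(K(9) + 18) = (-11*6*6*0 + 1)*(3*9*(9 - sqrt(6)) + 18) = (-396*0 + 1)*((243 - 27*sqrt(6)) + 18) = (-11*0 + 1)*(261 - 27*sqrt(6)) = (0 + 1)*(261 - 27*sqrt(6)) = 1*(261 - 27*sqrt(6)) = 261 - 27*sqrt(6)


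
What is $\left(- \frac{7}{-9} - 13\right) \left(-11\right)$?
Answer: $\frac{1210}{9} \approx 134.44$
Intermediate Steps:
$\left(- \frac{7}{-9} - 13\right) \left(-11\right) = \left(\left(-7\right) \left(- \frac{1}{9}\right) - 13\right) \left(-11\right) = \left(\frac{7}{9} - 13\right) \left(-11\right) = \left(- \frac{110}{9}\right) \left(-11\right) = \frac{1210}{9}$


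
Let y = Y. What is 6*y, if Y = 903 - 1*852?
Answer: 306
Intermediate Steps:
Y = 51 (Y = 903 - 852 = 51)
y = 51
6*y = 6*51 = 306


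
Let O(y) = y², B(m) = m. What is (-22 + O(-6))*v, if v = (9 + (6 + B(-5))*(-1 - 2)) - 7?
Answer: -14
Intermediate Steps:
v = -1 (v = (9 + (6 - 5)*(-1 - 2)) - 7 = (9 + 1*(-3)) - 7 = (9 - 3) - 7 = 6 - 7 = -1)
(-22 + O(-6))*v = (-22 + (-6)²)*(-1) = (-22 + 36)*(-1) = 14*(-1) = -14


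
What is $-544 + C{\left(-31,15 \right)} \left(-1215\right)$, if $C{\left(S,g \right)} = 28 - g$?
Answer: $-16339$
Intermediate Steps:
$-544 + C{\left(-31,15 \right)} \left(-1215\right) = -544 + \left(28 - 15\right) \left(-1215\right) = -544 + 13 \left(-1215\right) = -544 - 15795 = -16339$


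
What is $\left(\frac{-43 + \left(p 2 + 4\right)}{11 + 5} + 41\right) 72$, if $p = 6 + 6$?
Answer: $\frac{5769}{2} \approx 2884.5$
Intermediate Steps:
$p = 12$
$\left(\frac{-43 + \left(p 2 + 4\right)}{11 + 5} + 41\right) 72 = \left(\frac{-43 + \left(12 \cdot 2 + 4\right)}{11 + 5} + 41\right) 72 = \left(\frac{-43 + \left(24 + 4\right)}{16} + 41\right) 72 = \left(\left(-43 + 28\right) \frac{1}{16} + 41\right) 72 = \left(\left(-15\right) \frac{1}{16} + 41\right) 72 = \left(- \frac{15}{16} + 41\right) 72 = \frac{641}{16} \cdot 72 = \frac{5769}{2}$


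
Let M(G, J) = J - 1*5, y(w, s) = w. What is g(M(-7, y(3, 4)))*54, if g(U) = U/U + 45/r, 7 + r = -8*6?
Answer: 108/11 ≈ 9.8182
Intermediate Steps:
r = -55 (r = -7 - 8*6 = -7 - 48 = -55)
M(G, J) = -5 + J (M(G, J) = J - 5 = -5 + J)
g(U) = 2/11 (g(U) = U/U + 45/(-55) = 1 + 45*(-1/55) = 1 - 9/11 = 2/11)
g(M(-7, y(3, 4)))*54 = (2/11)*54 = 108/11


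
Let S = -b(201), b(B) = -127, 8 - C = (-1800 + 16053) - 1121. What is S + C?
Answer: -12997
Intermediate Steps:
C = -13124 (C = 8 - ((-1800 + 16053) - 1121) = 8 - (14253 - 1121) = 8 - 1*13132 = 8 - 13132 = -13124)
S = 127 (S = -1*(-127) = 127)
S + C = 127 - 13124 = -12997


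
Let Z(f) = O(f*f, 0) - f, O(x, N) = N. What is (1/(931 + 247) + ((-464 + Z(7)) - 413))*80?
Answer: -41654040/589 ≈ -70720.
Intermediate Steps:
Z(f) = -f (Z(f) = 0 - f = -f)
(1/(931 + 247) + ((-464 + Z(7)) - 413))*80 = (1/(931 + 247) + ((-464 - 1*7) - 413))*80 = (1/1178 + ((-464 - 7) - 413))*80 = (1/1178 + (-471 - 413))*80 = (1/1178 - 884)*80 = -1041351/1178*80 = -41654040/589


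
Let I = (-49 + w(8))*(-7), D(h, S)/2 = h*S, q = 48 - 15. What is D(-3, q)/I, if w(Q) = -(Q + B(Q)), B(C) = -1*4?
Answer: -198/371 ≈ -0.53369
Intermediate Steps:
B(C) = -4
w(Q) = 4 - Q (w(Q) = -(Q - 4) = -(-4 + Q) = 4 - Q)
q = 33
D(h, S) = 2*S*h (D(h, S) = 2*(h*S) = 2*(S*h) = 2*S*h)
I = 371 (I = (-49 + (4 - 1*8))*(-7) = (-49 + (4 - 8))*(-7) = (-49 - 4)*(-7) = -53*(-7) = 371)
D(-3, q)/I = (2*33*(-3))/371 = -198*1/371 = -198/371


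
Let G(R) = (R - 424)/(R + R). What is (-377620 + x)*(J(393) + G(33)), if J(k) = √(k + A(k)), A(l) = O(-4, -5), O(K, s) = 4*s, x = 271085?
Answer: 3786835/6 - 106535*√373 ≈ -1.4264e+6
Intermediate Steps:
A(l) = -20 (A(l) = 4*(-5) = -20)
J(k) = √(-20 + k) (J(k) = √(k - 20) = √(-20 + k))
G(R) = (-424 + R)/(2*R) (G(R) = (-424 + R)/((2*R)) = (-424 + R)*(1/(2*R)) = (-424 + R)/(2*R))
(-377620 + x)*(J(393) + G(33)) = (-377620 + 271085)*(√(-20 + 393) + (½)*(-424 + 33)/33) = -106535*(√373 + (½)*(1/33)*(-391)) = -106535*(√373 - 391/66) = -106535*(-391/66 + √373) = 3786835/6 - 106535*√373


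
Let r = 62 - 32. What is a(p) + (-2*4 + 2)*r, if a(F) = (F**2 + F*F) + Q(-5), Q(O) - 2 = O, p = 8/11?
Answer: -22015/121 ≈ -181.94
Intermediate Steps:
p = 8/11 (p = 8*(1/11) = 8/11 ≈ 0.72727)
Q(O) = 2 + O
a(F) = -3 + 2*F**2 (a(F) = (F**2 + F*F) + (2 - 5) = (F**2 + F**2) - 3 = 2*F**2 - 3 = -3 + 2*F**2)
r = 30
a(p) + (-2*4 + 2)*r = (-3 + 2*(8/11)**2) + (-2*4 + 2)*30 = (-3 + 2*(64/121)) + (-8 + 2)*30 = (-3 + 128/121) - 6*30 = -235/121 - 180 = -22015/121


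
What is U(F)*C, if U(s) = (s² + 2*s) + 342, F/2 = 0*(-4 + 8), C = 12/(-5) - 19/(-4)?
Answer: 8037/10 ≈ 803.70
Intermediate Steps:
C = 47/20 (C = 12*(-⅕) - 19*(-¼) = -12/5 + 19/4 = 47/20 ≈ 2.3500)
F = 0 (F = 2*(0*(-4 + 8)) = 2*(0*4) = 2*0 = 0)
U(s) = 342 + s² + 2*s
U(F)*C = (342 + 0² + 2*0)*(47/20) = (342 + 0 + 0)*(47/20) = 342*(47/20) = 8037/10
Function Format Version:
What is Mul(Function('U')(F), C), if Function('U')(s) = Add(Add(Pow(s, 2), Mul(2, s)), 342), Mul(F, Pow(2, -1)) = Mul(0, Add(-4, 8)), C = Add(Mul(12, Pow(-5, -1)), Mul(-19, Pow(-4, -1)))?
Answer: Rational(8037, 10) ≈ 803.70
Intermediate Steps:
C = Rational(47, 20) (C = Add(Mul(12, Rational(-1, 5)), Mul(-19, Rational(-1, 4))) = Add(Rational(-12, 5), Rational(19, 4)) = Rational(47, 20) ≈ 2.3500)
F = 0 (F = Mul(2, Mul(0, Add(-4, 8))) = Mul(2, Mul(0, 4)) = Mul(2, 0) = 0)
Function('U')(s) = Add(342, Pow(s, 2), Mul(2, s))
Mul(Function('U')(F), C) = Mul(Add(342, Pow(0, 2), Mul(2, 0)), Rational(47, 20)) = Mul(Add(342, 0, 0), Rational(47, 20)) = Mul(342, Rational(47, 20)) = Rational(8037, 10)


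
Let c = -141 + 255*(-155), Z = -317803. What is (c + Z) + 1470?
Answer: -355999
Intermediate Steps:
c = -39666 (c = -141 - 39525 = -39666)
(c + Z) + 1470 = (-39666 - 317803) + 1470 = -357469 + 1470 = -355999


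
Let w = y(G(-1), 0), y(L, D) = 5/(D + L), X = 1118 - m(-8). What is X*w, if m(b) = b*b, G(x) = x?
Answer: -5270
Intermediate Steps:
m(b) = b²
X = 1054 (X = 1118 - 1*(-8)² = 1118 - 1*64 = 1118 - 64 = 1054)
w = -5 (w = 5/(0 - 1) = 5/(-1) = 5*(-1) = -5)
X*w = 1054*(-5) = -5270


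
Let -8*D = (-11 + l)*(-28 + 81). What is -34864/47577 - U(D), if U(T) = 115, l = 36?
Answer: -5506219/47577 ≈ -115.73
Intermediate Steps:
D = -1325/8 (D = -(-11 + 36)*(-28 + 81)/8 = -25*53/8 = -⅛*1325 = -1325/8 ≈ -165.63)
-34864/47577 - U(D) = -34864/47577 - 1*115 = -34864*1/47577 - 115 = -34864/47577 - 115 = -5506219/47577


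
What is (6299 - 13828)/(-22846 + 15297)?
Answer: 7529/7549 ≈ 0.99735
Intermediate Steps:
(6299 - 13828)/(-22846 + 15297) = -7529/(-7549) = -7529*(-1/7549) = 7529/7549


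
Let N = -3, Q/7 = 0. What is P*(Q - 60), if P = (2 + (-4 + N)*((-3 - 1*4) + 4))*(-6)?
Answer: 8280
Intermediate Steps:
Q = 0 (Q = 7*0 = 0)
P = -138 (P = (2 + (-4 - 3)*((-3 - 1*4) + 4))*(-6) = (2 - 7*((-3 - 4) + 4))*(-6) = (2 - 7*(-7 + 4))*(-6) = (2 - 7*(-3))*(-6) = (2 + 21)*(-6) = 23*(-6) = -138)
P*(Q - 60) = -138*(0 - 60) = -138*(-60) = 8280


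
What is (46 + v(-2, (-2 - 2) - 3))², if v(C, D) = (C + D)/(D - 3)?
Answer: 219961/100 ≈ 2199.6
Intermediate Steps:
v(C, D) = (C + D)/(-3 + D)
(46 + v(-2, (-2 - 2) - 3))² = (46 + (-2 + ((-2 - 2) - 3))/(-3 + ((-2 - 2) - 3)))² = (46 + (-2 + (-4 - 3))/(-3 + (-4 - 3)))² = (46 + (-2 - 7)/(-3 - 7))² = (46 - 9/(-10))² = (46 - ⅒*(-9))² = (46 + 9/10)² = (469/10)² = 219961/100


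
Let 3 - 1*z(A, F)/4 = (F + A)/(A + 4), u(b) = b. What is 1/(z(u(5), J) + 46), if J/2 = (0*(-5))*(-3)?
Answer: 9/502 ≈ 0.017928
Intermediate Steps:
J = 0 (J = 2*((0*(-5))*(-3)) = 2*(0*(-3)) = 2*0 = 0)
z(A, F) = 12 - 4*(A + F)/(4 + A) (z(A, F) = 12 - 4*(F + A)/(A + 4) = 12 - 4*(A + F)/(4 + A))
1/(z(u(5), J) + 46) = 1/(4*(12 - 1*0 + 2*5)/(4 + 5) + 46) = 1/(4*(12 + 0 + 10)/9 + 46) = 1/(4*(⅑)*22 + 46) = 1/(88/9 + 46) = 1/(502/9) = 9/502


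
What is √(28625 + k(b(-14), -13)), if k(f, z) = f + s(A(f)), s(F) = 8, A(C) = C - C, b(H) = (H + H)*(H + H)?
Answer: √29417 ≈ 171.51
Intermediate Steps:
b(H) = 4*H² (b(H) = (2*H)*(2*H) = 4*H²)
A(C) = 0
k(f, z) = 8 + f (k(f, z) = f + 8 = 8 + f)
√(28625 + k(b(-14), -13)) = √(28625 + (8 + 4*(-14)²)) = √(28625 + (8 + 4*196)) = √(28625 + (8 + 784)) = √(28625 + 792) = √29417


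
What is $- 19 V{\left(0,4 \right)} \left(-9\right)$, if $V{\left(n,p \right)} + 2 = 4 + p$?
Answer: $1026$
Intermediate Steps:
$V{\left(n,p \right)} = 2 + p$ ($V{\left(n,p \right)} = -2 + \left(4 + p\right) = 2 + p$)
$- 19 V{\left(0,4 \right)} \left(-9\right) = - 19 \left(2 + 4\right) \left(-9\right) = \left(-19\right) 6 \left(-9\right) = \left(-114\right) \left(-9\right) = 1026$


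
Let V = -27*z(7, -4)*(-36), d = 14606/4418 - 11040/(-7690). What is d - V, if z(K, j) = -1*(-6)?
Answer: -9898886129/1698721 ≈ -5827.3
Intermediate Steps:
z(K, j) = 6
d = 8054743/1698721 (d = 14606*(1/4418) - 11040*(-1/7690) = 7303/2209 + 1104/769 = 8054743/1698721 ≈ 4.7417)
V = 5832 (V = -27*6*(-36) = -162*(-36) = 5832)
d - V = 8054743/1698721 - 1*5832 = 8054743/1698721 - 5832 = -9898886129/1698721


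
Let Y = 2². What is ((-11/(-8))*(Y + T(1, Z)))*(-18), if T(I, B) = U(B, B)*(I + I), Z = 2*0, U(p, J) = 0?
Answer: -99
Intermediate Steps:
Y = 4
Z = 0
T(I, B) = 0 (T(I, B) = 0*(I + I) = 0*(2*I) = 0)
((-11/(-8))*(Y + T(1, Z)))*(-18) = ((-11/(-8))*(4 + 0))*(-18) = (-11*(-⅛)*4)*(-18) = ((11/8)*4)*(-18) = (11/2)*(-18) = -99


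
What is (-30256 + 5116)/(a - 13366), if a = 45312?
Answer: -12570/15973 ≈ -0.78695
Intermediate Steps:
(-30256 + 5116)/(a - 13366) = (-30256 + 5116)/(45312 - 13366) = -25140/31946 = -25140*1/31946 = -12570/15973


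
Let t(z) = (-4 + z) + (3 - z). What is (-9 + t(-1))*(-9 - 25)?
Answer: 340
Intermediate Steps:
t(z) = -1
(-9 + t(-1))*(-9 - 25) = (-9 - 1)*(-9 - 25) = -10*(-34) = 340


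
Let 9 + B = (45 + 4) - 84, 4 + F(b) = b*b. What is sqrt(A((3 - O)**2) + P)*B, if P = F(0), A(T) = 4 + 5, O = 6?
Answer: -44*sqrt(5) ≈ -98.387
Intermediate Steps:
F(b) = -4 + b**2 (F(b) = -4 + b*b = -4 + b**2)
A(T) = 9
P = -4 (P = -4 + 0**2 = -4 + 0 = -4)
B = -44 (B = -9 + ((45 + 4) - 84) = -9 + (49 - 84) = -9 - 35 = -44)
sqrt(A((3 - O)**2) + P)*B = sqrt(9 - 4)*(-44) = sqrt(5)*(-44) = -44*sqrt(5)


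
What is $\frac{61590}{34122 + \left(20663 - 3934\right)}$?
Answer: $\frac{61590}{50851} \approx 1.2112$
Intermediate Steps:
$\frac{61590}{34122 + \left(20663 - 3934\right)} = \frac{61590}{34122 + 16729} = \frac{61590}{50851}$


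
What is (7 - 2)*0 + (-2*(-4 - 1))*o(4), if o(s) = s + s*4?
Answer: 200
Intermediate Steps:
o(s) = 5*s (o(s) = s + 4*s = 5*s)
(7 - 2)*0 + (-2*(-4 - 1))*o(4) = (7 - 2)*0 + (-2*(-4 - 1))*(5*4) = 5*0 - 2*(-5)*20 = 0 + 10*20 = 0 + 200 = 200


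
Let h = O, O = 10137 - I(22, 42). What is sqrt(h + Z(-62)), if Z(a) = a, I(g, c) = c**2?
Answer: sqrt(8311) ≈ 91.165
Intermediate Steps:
O = 8373 (O = 10137 - 1*42**2 = 10137 - 1*1764 = 10137 - 1764 = 8373)
h = 8373
sqrt(h + Z(-62)) = sqrt(8373 - 62) = sqrt(8311)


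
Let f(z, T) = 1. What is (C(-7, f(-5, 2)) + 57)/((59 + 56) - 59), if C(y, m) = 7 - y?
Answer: 71/56 ≈ 1.2679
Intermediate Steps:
(C(-7, f(-5, 2)) + 57)/((59 + 56) - 59) = ((7 - 1*(-7)) + 57)/((59 + 56) - 59) = ((7 + 7) + 57)/(115 - 59) = (14 + 57)/56 = 71*(1/56) = 71/56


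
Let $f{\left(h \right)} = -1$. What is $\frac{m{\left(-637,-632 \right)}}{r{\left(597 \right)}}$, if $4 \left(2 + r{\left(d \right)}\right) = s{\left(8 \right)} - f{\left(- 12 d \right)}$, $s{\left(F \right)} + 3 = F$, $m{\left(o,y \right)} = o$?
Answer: $1274$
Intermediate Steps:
$s{\left(F \right)} = -3 + F$
$r{\left(d \right)} = - \frac{1}{2}$ ($r{\left(d \right)} = -2 + \frac{\left(-3 + 8\right) - -1}{4} = -2 + \frac{5 + 1}{4} = -2 + \frac{1}{4} \cdot 6 = -2 + \frac{3}{2} = - \frac{1}{2}$)
$\frac{m{\left(-637,-632 \right)}}{r{\left(597 \right)}} = - \frac{637}{- \frac{1}{2}} = \left(-637\right) \left(-2\right) = 1274$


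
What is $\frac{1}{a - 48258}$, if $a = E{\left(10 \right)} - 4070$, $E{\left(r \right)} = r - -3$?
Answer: $- \frac{1}{52315} \approx -1.9115 \cdot 10^{-5}$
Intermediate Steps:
$E{\left(r \right)} = 3 + r$ ($E{\left(r \right)} = r + 3 = 3 + r$)
$a = -4057$ ($a = \left(3 + 10\right) - 4070 = 13 - 4070 = -4057$)
$\frac{1}{a - 48258} = \frac{1}{-4057 - 48258} = \frac{1}{-52315} = - \frac{1}{52315}$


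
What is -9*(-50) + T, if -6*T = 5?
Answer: 2695/6 ≈ 449.17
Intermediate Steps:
T = -⅚ (T = -⅙*5 = -⅚ ≈ -0.83333)
-9*(-50) + T = -9*(-50) - ⅚ = 450 - ⅚ = 2695/6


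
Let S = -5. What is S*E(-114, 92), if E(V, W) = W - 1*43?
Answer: -245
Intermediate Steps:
E(V, W) = -43 + W (E(V, W) = W - 43 = -43 + W)
S*E(-114, 92) = -5*(-43 + 92) = -5*49 = -245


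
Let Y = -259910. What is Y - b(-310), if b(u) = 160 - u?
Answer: -260380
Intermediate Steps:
Y - b(-310) = -259910 - (160 - 1*(-310)) = -259910 - (160 + 310) = -259910 - 1*470 = -259910 - 470 = -260380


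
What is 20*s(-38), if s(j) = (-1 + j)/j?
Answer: 390/19 ≈ 20.526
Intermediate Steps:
s(j) = (-1 + j)/j
20*s(-38) = 20*((-1 - 38)/(-38)) = 20*(-1/38*(-39)) = 20*(39/38) = 390/19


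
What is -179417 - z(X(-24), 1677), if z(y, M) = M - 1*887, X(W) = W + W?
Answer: -180207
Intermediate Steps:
X(W) = 2*W
z(y, M) = -887 + M (z(y, M) = M - 887 = -887 + M)
-179417 - z(X(-24), 1677) = -179417 - (-887 + 1677) = -179417 - 1*790 = -179417 - 790 = -180207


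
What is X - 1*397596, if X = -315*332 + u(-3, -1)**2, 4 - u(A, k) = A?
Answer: -502127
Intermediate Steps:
u(A, k) = 4 - A
X = -104531 (X = -315*332 + (4 - 1*(-3))**2 = -104580 + (4 + 3)**2 = -104580 + 7**2 = -104580 + 49 = -104531)
X - 1*397596 = -104531 - 1*397596 = -104531 - 397596 = -502127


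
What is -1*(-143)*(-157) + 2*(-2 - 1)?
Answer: -22457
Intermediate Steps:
-1*(-143)*(-157) + 2*(-2 - 1) = 143*(-157) + 2*(-3) = -22451 - 6 = -22457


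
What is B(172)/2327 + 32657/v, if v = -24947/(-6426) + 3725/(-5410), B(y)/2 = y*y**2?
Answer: 188588476993103/12917923967 ≈ 14599.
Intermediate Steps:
B(y) = 2*y**3 (B(y) = 2*(y*y**2) = 2*y**3)
v = 5551321/1738233 (v = -24947*(-1/6426) + 3725*(-1/5410) = 24947/6426 - 745/1082 = 5551321/1738233 ≈ 3.1937)
B(172)/2327 + 32657/v = (2*172**3)/2327 + 32657/(5551321/1738233) = (2*5088448)*(1/2327) + 32657*(1738233/5551321) = 10176896*(1/2327) + 56765475081/5551321 = 10176896/2327 + 56765475081/5551321 = 188588476993103/12917923967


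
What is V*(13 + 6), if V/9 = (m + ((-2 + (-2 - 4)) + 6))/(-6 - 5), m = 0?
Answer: 342/11 ≈ 31.091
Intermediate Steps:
V = 18/11 (V = 9*((0 + ((-2 + (-2 - 4)) + 6))/(-6 - 5)) = 9*((0 + ((-2 - 6) + 6))/(-11)) = 9*((0 + (-8 + 6))*(-1/11)) = 9*((0 - 2)*(-1/11)) = 9*(-2*(-1/11)) = 9*(2/11) = 18/11 ≈ 1.6364)
V*(13 + 6) = 18*(13 + 6)/11 = (18/11)*19 = 342/11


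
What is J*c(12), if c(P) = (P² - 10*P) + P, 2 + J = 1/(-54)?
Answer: -218/3 ≈ -72.667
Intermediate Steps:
J = -109/54 (J = -2 + 1/(-54) = -2 - 1/54 = -109/54 ≈ -2.0185)
c(P) = P² - 9*P
J*c(12) = -218*(-9 + 12)/9 = -218*3/9 = -109/54*36 = -218/3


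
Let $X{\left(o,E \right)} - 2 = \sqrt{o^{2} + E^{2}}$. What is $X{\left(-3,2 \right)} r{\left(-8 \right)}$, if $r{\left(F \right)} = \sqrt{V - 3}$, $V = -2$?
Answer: $i \sqrt{5} \left(2 + \sqrt{13}\right) \approx 12.534 i$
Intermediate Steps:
$X{\left(o,E \right)} = 2 + \sqrt{E^{2} + o^{2}}$ ($X{\left(o,E \right)} = 2 + \sqrt{o^{2} + E^{2}} = 2 + \sqrt{E^{2} + o^{2}}$)
$r{\left(F \right)} = i \sqrt{5}$ ($r{\left(F \right)} = \sqrt{-2 - 3} = \sqrt{-5} = i \sqrt{5}$)
$X{\left(-3,2 \right)} r{\left(-8 \right)} = \left(2 + \sqrt{2^{2} + \left(-3\right)^{2}}\right) i \sqrt{5} = \left(2 + \sqrt{4 + 9}\right) i \sqrt{5} = \left(2 + \sqrt{13}\right) i \sqrt{5} = i \sqrt{5} \left(2 + \sqrt{13}\right)$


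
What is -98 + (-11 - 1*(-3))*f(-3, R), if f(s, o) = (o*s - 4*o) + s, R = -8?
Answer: -522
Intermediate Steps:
f(s, o) = s - 4*o + o*s (f(s, o) = (-4*o + o*s) + s = s - 4*o + o*s)
-98 + (-11 - 1*(-3))*f(-3, R) = -98 + (-11 - 1*(-3))*(-3 - 4*(-8) - 8*(-3)) = -98 + (-11 + 3)*(-3 + 32 + 24) = -98 - 8*53 = -98 - 424 = -522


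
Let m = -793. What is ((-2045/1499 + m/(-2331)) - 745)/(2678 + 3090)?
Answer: -2606734093/20154366792 ≈ -0.12934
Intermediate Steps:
((-2045/1499 + m/(-2331)) - 745)/(2678 + 3090) = ((-2045/1499 - 793/(-2331)) - 745)/(2678 + 3090) = ((-2045*1/1499 - 793*(-1/2331)) - 745)/5768 = ((-2045/1499 + 793/2331) - 745)*(1/5768) = (-3578188/3494169 - 745)*(1/5768) = -2606734093/3494169*1/5768 = -2606734093/20154366792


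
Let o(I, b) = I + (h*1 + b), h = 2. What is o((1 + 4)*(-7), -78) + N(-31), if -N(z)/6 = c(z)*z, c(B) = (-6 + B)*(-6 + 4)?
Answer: 13653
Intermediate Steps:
c(B) = 12 - 2*B (c(B) = (-6 + B)*(-2) = 12 - 2*B)
N(z) = -6*z*(12 - 2*z) (N(z) = -6*(12 - 2*z)*z = -6*z*(12 - 2*z))
o(I, b) = 2 + I + b (o(I, b) = I + (2*1 + b) = I + (2 + b) = 2 + I + b)
o((1 + 4)*(-7), -78) + N(-31) = (2 + (1 + 4)*(-7) - 78) + 12*(-31)*(-6 - 31) = (2 + 5*(-7) - 78) + 12*(-31)*(-37) = (2 - 35 - 78) + 13764 = -111 + 13764 = 13653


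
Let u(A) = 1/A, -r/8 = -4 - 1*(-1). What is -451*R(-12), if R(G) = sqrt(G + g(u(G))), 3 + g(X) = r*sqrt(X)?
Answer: -451*sqrt(-15 + 4*I*sqrt(3)) ≈ -393.52 - 1790.5*I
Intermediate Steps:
r = 24 (r = -8*(-4 - 1*(-1)) = -8*(-4 + 1) = -8*(-3) = 24)
g(X) = -3 + 24*sqrt(X)
R(G) = sqrt(-3 + G + 24*sqrt(1/G)) (R(G) = sqrt(G + (-3 + 24*sqrt(1/G))) = sqrt(-3 + G + 24*sqrt(1/G)))
-451*R(-12) = -451*sqrt(-3 - 12 + 24*sqrt(1/(-12))) = -451*sqrt(-3 - 12 + 24*sqrt(-1/12)) = -451*sqrt(-3 - 12 + 24*(I*sqrt(3)/6)) = -451*sqrt(-3 - 12 + 4*I*sqrt(3)) = -451*sqrt(-15 + 4*I*sqrt(3))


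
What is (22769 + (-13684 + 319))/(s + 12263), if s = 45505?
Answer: 2351/14442 ≈ 0.16279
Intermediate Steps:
(22769 + (-13684 + 319))/(s + 12263) = (22769 + (-13684 + 319))/(45505 + 12263) = (22769 - 13365)/57768 = 9404*(1/57768) = 2351/14442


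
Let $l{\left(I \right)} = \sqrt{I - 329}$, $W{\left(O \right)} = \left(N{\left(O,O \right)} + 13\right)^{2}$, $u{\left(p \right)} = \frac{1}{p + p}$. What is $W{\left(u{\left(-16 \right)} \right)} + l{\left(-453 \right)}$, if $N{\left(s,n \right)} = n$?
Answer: $\frac{172225}{1024} + i \sqrt{782} \approx 168.19 + 27.964 i$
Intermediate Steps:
$u{\left(p \right)} = \frac{1}{2 p}$
$W{\left(O \right)} = \left(13 + O\right)^{2}$ ($W{\left(O \right)} = \left(O + 13\right)^{2} = \left(13 + O\right)^{2}$)
$l{\left(I \right)} = \sqrt{-329 + I}$
$W{\left(u{\left(-16 \right)} \right)} + l{\left(-453 \right)} = \left(13 + \frac{1}{2 \left(-16\right)}\right)^{2} + \sqrt{-329 - 453} = \left(13 + \frac{1}{2} \left(- \frac{1}{16}\right)\right)^{2} + \sqrt{-782} = \left(13 - \frac{1}{32}\right)^{2} + i \sqrt{782} = \left(\frac{415}{32}\right)^{2} + i \sqrt{782} = \frac{172225}{1024} + i \sqrt{782}$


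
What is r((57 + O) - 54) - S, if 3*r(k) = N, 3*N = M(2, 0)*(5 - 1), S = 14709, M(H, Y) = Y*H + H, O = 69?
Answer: -132373/9 ≈ -14708.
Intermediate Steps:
M(H, Y) = H + H*Y (M(H, Y) = H*Y + H = H + H*Y)
N = 8/3 (N = ((2*(1 + 0))*(5 - 1))/3 = ((2*1)*4)/3 = (2*4)/3 = (⅓)*8 = 8/3 ≈ 2.6667)
r(k) = 8/9 (r(k) = (⅓)*(8/3) = 8/9)
r((57 + O) - 54) - S = 8/9 - 1*14709 = 8/9 - 14709 = -132373/9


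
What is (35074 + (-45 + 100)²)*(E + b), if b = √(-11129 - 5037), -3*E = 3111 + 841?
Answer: -150567248/3 + 38099*I*√16166 ≈ -5.0189e+7 + 4.8441e+6*I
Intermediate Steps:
E = -3952/3 (E = -(3111 + 841)/3 = -⅓*3952 = -3952/3 ≈ -1317.3)
b = I*√16166 (b = √(-16166) = I*√16166 ≈ 127.15*I)
(35074 + (-45 + 100)²)*(E + b) = (35074 + (-45 + 100)²)*(-3952/3 + I*√16166) = (35074 + 55²)*(-3952/3 + I*√16166) = (35074 + 3025)*(-3952/3 + I*√16166) = 38099*(-3952/3 + I*√16166) = -150567248/3 + 38099*I*√16166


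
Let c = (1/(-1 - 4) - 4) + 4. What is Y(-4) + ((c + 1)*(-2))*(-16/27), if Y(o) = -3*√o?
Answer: 128/135 - 6*I ≈ 0.94815 - 6.0*I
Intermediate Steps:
c = -⅕ (c = (1/(-5) - 4) + 4 = (-⅕ - 4) + 4 = -21/5 + 4 = -⅕ ≈ -0.20000)
Y(-4) + ((c + 1)*(-2))*(-16/27) = -6*I + ((-⅕ + 1)*(-2))*(-16/27) = -6*I + ((⅘)*(-2))*(-16*1/27) = -6*I - 8/5*(-16/27) = -6*I + 128/135 = 128/135 - 6*I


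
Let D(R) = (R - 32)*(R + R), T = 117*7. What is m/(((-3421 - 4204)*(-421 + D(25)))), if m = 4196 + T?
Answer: 1003/1175775 ≈ 0.00085305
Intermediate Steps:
T = 819
D(R) = 2*R*(-32 + R) (D(R) = (-32 + R)*(2*R) = 2*R*(-32 + R))
m = 5015 (m = 4196 + 819 = 5015)
m/(((-3421 - 4204)*(-421 + D(25)))) = 5015/(((-3421 - 4204)*(-421 + 2*25*(-32 + 25)))) = 5015/((-7625*(-421 + 2*25*(-7)))) = 5015/((-7625*(-421 - 350))) = 5015/((-7625*(-771))) = 5015/5878875 = 5015*(1/5878875) = 1003/1175775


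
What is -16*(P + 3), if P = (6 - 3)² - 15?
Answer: 48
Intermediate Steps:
P = -6 (P = 3² - 15 = 9 - 15 = -6)
-16*(P + 3) = -16*(-6 + 3) = -16*(-3) = 48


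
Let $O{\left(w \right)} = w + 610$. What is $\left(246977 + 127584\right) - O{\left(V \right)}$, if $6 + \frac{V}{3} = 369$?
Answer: $372862$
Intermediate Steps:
$V = 1089$ ($V = -18 + 3 \cdot 369 = -18 + 1107 = 1089$)
$O{\left(w \right)} = 610 + w$
$\left(246977 + 127584\right) - O{\left(V \right)} = \left(246977 + 127584\right) - \left(610 + 1089\right) = 374561 - 1699 = 372862$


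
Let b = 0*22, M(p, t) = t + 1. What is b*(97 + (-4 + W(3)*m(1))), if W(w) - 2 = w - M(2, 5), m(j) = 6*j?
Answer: 0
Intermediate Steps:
M(p, t) = 1 + t
W(w) = -4 + w (W(w) = 2 + (w - (1 + 5)) = 2 + (w - 1*6) = 2 + (w - 6) = 2 + (-6 + w) = -4 + w)
b = 0
b*(97 + (-4 + W(3)*m(1))) = 0*(97 + (-4 + (-4 + 3)*(6*1))) = 0*(97 + (-4 - 1*6)) = 0*(97 + (-4 - 6)) = 0*(97 - 10) = 0*87 = 0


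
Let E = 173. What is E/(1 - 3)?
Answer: -173/2 ≈ -86.500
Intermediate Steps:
E/(1 - 3) = 173/(1 - 3) = 173/(-2) = 173*(-1/2) = -173/2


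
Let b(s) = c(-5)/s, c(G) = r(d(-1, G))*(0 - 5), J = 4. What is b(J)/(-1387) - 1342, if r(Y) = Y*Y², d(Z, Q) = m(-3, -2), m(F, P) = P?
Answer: -1861364/1387 ≈ -1342.0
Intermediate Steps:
d(Z, Q) = -2
r(Y) = Y³
c(G) = 40 (c(G) = (-2)³*(0 - 5) = -8*(-5) = 40)
b(s) = 40/s
b(J)/(-1387) - 1342 = (40/4)/(-1387) - 1342 = (40*(¼))*(-1/1387) - 1342 = 10*(-1/1387) - 1342 = -10/1387 - 1342 = -1861364/1387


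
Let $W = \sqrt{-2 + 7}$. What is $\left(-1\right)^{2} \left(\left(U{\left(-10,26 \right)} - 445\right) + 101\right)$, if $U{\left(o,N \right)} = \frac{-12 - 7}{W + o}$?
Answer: $-342 + \frac{\sqrt{5}}{5} \approx -341.55$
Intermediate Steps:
$W = \sqrt{5} \approx 2.2361$
$U{\left(o,N \right)} = - \frac{19}{o + \sqrt{5}}$ ($U{\left(o,N \right)} = \frac{-12 - 7}{\sqrt{5} + o} = - \frac{19}{o + \sqrt{5}}$)
$\left(-1\right)^{2} \left(\left(U{\left(-10,26 \right)} - 445\right) + 101\right) = \left(-1\right)^{2} \left(\left(- \frac{19}{-10 + \sqrt{5}} - 445\right) + 101\right) = 1 \left(\left(-445 - \frac{19}{-10 + \sqrt{5}}\right) + 101\right) = 1 \left(-344 - \frac{19}{-10 + \sqrt{5}}\right) = -344 - \frac{19}{-10 + \sqrt{5}}$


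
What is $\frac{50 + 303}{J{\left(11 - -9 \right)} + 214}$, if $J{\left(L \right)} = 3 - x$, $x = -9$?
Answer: $\frac{353}{226} \approx 1.5619$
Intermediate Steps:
$J{\left(L \right)} = 12$ ($J{\left(L \right)} = 3 - -9 = 3 + 9 = 12$)
$\frac{50 + 303}{J{\left(11 - -9 \right)} + 214} = \frac{50 + 303}{12 + 214} = \frac{353}{226}$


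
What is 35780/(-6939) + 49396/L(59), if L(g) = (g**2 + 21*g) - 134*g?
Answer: -8458406/409401 ≈ -20.660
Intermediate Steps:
L(g) = g**2 - 113*g
35780/(-6939) + 49396/L(59) = 35780/(-6939) + 49396/((59*(-113 + 59))) = 35780*(-1/6939) + 49396/((59*(-54))) = -35780/6939 + 49396/(-3186) = -35780/6939 + 49396*(-1/3186) = -35780/6939 - 24698/1593 = -8458406/409401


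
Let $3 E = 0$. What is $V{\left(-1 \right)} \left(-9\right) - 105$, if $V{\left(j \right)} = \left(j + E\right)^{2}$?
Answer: $-114$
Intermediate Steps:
$E = 0$ ($E = \frac{1}{3} \cdot 0 = 0$)
$V{\left(j \right)} = j^{2}$ ($V{\left(j \right)} = \left(j + 0\right)^{2} = j^{2}$)
$V{\left(-1 \right)} \left(-9\right) - 105 = \left(-1\right)^{2} \left(-9\right) - 105 = 1 \left(-9\right) - 105 = -9 - 105 = -114$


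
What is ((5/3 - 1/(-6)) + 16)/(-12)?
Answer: -107/72 ≈ -1.4861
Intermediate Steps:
((5/3 - 1/(-6)) + 16)/(-12) = ((5*(1/3) - 1*(-1/6)) + 16)*(-1/12) = ((5/3 + 1/6) + 16)*(-1/12) = (11/6 + 16)*(-1/12) = (107/6)*(-1/12) = -107/72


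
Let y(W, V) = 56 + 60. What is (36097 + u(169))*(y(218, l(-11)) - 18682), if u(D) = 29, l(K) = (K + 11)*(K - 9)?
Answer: -670715316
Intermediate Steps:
l(K) = (-9 + K)*(11 + K) (l(K) = (11 + K)*(-9 + K) = (-9 + K)*(11 + K))
y(W, V) = 116
(36097 + u(169))*(y(218, l(-11)) - 18682) = (36097 + 29)*(116 - 18682) = 36126*(-18566) = -670715316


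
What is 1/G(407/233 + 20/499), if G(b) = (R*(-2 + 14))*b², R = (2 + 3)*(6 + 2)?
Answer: 13518015289/20717428324320 ≈ 0.00065249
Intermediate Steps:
R = 40 (R = 5*8 = 40)
G(b) = 480*b² (G(b) = (40*(-2 + 14))*b² = (40*12)*b² = 480*b²)
1/G(407/233 + 20/499) = 1/(480*(407/233 + 20/499)²) = 1/(480*(207753/116267)²) = 1/(480*(43161309009/13518015289)) = 1/(20717428324320/13518015289) = 13518015289/20717428324320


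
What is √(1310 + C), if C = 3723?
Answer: √5033 ≈ 70.944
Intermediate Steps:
√(1310 + C) = √(1310 + 3723) = √5033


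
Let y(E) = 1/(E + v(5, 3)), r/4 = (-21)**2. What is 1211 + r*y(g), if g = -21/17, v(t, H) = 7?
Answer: 1517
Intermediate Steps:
g = -21/17 (g = -21*1/17 = -21/17 ≈ -1.2353)
r = 1764 (r = 4*(-21)**2 = 4*441 = 1764)
y(E) = 1/(7 + E) (y(E) = 1/(E + 7) = 1/(7 + E))
1211 + r*y(g) = 1211 + 1764/(7 - 21/17) = 1211 + 1764/(98/17) = 1211 + 1764*(17/98) = 1211 + 306 = 1517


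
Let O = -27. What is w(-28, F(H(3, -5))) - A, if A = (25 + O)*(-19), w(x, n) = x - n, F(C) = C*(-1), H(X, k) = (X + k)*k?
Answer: -56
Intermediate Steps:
H(X, k) = k*(X + k)
F(C) = -C
A = 38 (A = (25 - 27)*(-19) = -2*(-19) = 38)
w(-28, F(H(3, -5))) - A = (-28 - (-1)*(-5*(3 - 5))) - 1*38 = (-28 - (-1)*(-5*(-2))) - 38 = (-28 - (-1)*10) - 38 = (-28 - 1*(-10)) - 38 = (-28 + 10) - 38 = -18 - 38 = -56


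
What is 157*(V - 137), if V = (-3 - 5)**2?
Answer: -11461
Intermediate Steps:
V = 64 (V = (-8)**2 = 64)
157*(V - 137) = 157*(64 - 137) = 157*(-73) = -11461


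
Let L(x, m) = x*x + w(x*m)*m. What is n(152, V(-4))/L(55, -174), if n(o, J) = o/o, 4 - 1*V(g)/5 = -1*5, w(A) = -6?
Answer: 1/4069 ≈ 0.00024576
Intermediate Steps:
V(g) = 45 (V(g) = 20 - (-5)*5 = 20 - 5*(-5) = 20 + 25 = 45)
L(x, m) = x² - 6*m (L(x, m) = x*x - 6*m = x² - 6*m)
n(o, J) = 1
n(152, V(-4))/L(55, -174) = 1/(55² - 6*(-174)) = 1/(3025 + 1044) = 1/4069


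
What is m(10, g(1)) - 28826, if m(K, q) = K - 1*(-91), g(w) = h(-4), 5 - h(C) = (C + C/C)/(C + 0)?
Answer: -28725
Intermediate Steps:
h(C) = 5 - (1 + C)/C (h(C) = 5 - (C + C/C)/(C + 0) = 5 - (C + 1)/C = 5 - (1 + C)/C)
g(w) = 17/4 (g(w) = 4 - 1/(-4) = 4 - 1*(-1/4) = 4 + 1/4 = 17/4)
m(K, q) = 91 + K (m(K, q) = K + 91 = 91 + K)
m(10, g(1)) - 28826 = (91 + 10) - 28826 = 101 - 28826 = -28725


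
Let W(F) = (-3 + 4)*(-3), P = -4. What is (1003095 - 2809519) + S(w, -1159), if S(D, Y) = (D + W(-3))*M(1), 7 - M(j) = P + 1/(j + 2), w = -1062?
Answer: -1817784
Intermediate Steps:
W(F) = -3 (W(F) = 1*(-3) = -3)
M(j) = 11 - 1/(2 + j) (M(j) = 7 - (-4 + 1/(j + 2)) = 7 - (-4 + 1/(2 + j)) = 7 + (4 - 1/(2 + j)) = 11 - 1/(2 + j))
S(D, Y) = -32 + 32*D/3 (S(D, Y) = (D - 3)*((21 + 11*1)/(2 + 1)) = (-3 + D)*((21 + 11)/3) = (-3 + D)*((⅓)*32) = (-3 + D)*(32/3) = -32 + 32*D/3)
(1003095 - 2809519) + S(w, -1159) = (1003095 - 2809519) + (-32 + (32/3)*(-1062)) = -1806424 + (-32 - 11328) = -1806424 - 11360 = -1817784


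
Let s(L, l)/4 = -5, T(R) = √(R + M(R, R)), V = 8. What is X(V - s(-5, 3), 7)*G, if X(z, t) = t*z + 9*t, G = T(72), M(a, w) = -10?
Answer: 259*√62 ≈ 2039.4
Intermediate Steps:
T(R) = √(-10 + R) (T(R) = √(R - 10) = √(-10 + R))
s(L, l) = -20 (s(L, l) = 4*(-5) = -20)
G = √62 (G = √(-10 + 72) = √62 ≈ 7.8740)
X(z, t) = 9*t + t*z
X(V - s(-5, 3), 7)*G = (7*(9 + (8 - 1*(-20))))*√62 = (7*(9 + (8 + 20)))*√62 = (7*(9 + 28))*√62 = (7*37)*√62 = 259*√62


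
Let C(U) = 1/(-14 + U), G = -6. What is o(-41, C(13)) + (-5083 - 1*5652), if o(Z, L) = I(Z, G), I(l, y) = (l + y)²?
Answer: -8526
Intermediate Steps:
o(Z, L) = (-6 + Z)² (o(Z, L) = (Z - 6)² = (-6 + Z)²)
o(-41, C(13)) + (-5083 - 1*5652) = (-6 - 41)² + (-5083 - 1*5652) = (-47)² + (-5083 - 5652) = 2209 - 10735 = -8526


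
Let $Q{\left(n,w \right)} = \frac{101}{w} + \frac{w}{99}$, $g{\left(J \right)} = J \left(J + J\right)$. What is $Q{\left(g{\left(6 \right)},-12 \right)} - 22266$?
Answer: $- \frac{2940239}{132} \approx -22275.0$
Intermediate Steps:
$g{\left(J \right)} = 2 J^{2}$ ($g{\left(J \right)} = J 2 J = 2 J^{2}$)
$Q{\left(n,w \right)} = \frac{101}{w} + \frac{w}{99}$ ($Q{\left(n,w \right)} = \frac{101}{w} + w \frac{1}{99} = \frac{101}{w} + \frac{w}{99}$)
$Q{\left(g{\left(6 \right)},-12 \right)} - 22266 = \left(\frac{101}{-12} + \frac{1}{99} \left(-12\right)\right) - 22266 = \left(101 \left(- \frac{1}{12}\right) - \frac{4}{33}\right) - 22266 = \left(- \frac{101}{12} - \frac{4}{33}\right) - 22266 = - \frac{1127}{132} - 22266 = - \frac{2940239}{132}$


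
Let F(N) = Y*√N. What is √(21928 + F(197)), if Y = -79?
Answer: √(21928 - 79*√197) ≈ 144.29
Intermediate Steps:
F(N) = -79*√N
√(21928 + F(197)) = √(21928 - 79*√197)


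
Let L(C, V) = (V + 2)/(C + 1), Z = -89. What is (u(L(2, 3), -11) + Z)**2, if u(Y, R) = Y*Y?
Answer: 602176/81 ≈ 7434.3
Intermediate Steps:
L(C, V) = (2 + V)/(1 + C)
u(Y, R) = Y**2
(u(L(2, 3), -11) + Z)**2 = (((2 + 3)/(1 + 2))**2 - 89)**2 = ((5/3)**2 - 89)**2 = (25/9 - 89)**2 = (-776/9)**2 = 602176/81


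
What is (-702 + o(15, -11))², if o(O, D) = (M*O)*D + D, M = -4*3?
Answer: 1605289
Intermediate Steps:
M = -12
o(O, D) = D - 12*D*O (o(O, D) = (-12*O)*D + D = -12*D*O + D = D - 12*D*O)
(-702 + o(15, -11))² = (-702 - 11*(1 - 12*15))² = (-702 - 11*(1 - 180))² = (-702 - 11*(-179))² = (-702 + 1969)² = 1267² = 1605289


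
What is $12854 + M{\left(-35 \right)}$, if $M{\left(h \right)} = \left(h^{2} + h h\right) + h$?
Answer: $15269$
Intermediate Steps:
$M{\left(h \right)} = h + 2 h^{2}$ ($M{\left(h \right)} = \left(h^{2} + h^{2}\right) + h = 2 h^{2} + h = h + 2 h^{2}$)
$12854 + M{\left(-35 \right)} = 12854 - 35 \left(1 + 2 \left(-35\right)\right) = 12854 - 35 \left(1 - 70\right) = 12854 - -2415 = 12854 + 2415 = 15269$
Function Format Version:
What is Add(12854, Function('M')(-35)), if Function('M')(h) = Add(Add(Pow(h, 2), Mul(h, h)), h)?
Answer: 15269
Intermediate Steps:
Function('M')(h) = Add(h, Mul(2, Pow(h, 2))) (Function('M')(h) = Add(Add(Pow(h, 2), Pow(h, 2)), h) = Add(Mul(2, Pow(h, 2)), h) = Add(h, Mul(2, Pow(h, 2))))
Add(12854, Function('M')(-35)) = Add(12854, Mul(-35, Add(1, Mul(2, -35)))) = Add(12854, Mul(-35, Add(1, -70))) = Add(12854, Mul(-35, -69)) = Add(12854, 2415) = 15269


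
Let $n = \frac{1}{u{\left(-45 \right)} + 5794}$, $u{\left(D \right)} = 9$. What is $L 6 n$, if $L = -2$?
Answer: $- \frac{12}{5803} \approx -0.0020679$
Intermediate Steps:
$n = \frac{1}{5803}$ ($n = \frac{1}{9 + 5794} = \frac{1}{5803} \approx 0.00017232$)
$L 6 n = \left(-2\right) 6 \cdot \frac{1}{5803} = \left(-12\right) \frac{1}{5803} = - \frac{12}{5803}$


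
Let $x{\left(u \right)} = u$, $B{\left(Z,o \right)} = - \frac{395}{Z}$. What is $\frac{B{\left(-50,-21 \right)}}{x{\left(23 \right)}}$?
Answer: $\frac{79}{230} \approx 0.34348$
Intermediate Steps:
$\frac{B{\left(-50,-21 \right)}}{x{\left(23 \right)}} = \frac{\left(-395\right) \frac{1}{-50}}{23} = \left(-395\right) \left(- \frac{1}{50}\right) \frac{1}{23} = \frac{79}{10} \cdot \frac{1}{23} = \frac{79}{230}$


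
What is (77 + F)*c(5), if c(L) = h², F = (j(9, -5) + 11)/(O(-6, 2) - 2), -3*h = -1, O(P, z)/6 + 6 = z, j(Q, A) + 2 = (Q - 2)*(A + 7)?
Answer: 1979/234 ≈ 8.4573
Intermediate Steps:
j(Q, A) = -2 + (-2 + Q)*(7 + A) (j(Q, A) = -2 + (Q - 2)*(A + 7) = -2 + (-2 + Q)*(7 + A))
O(P, z) = -36 + 6*z
h = ⅓ (h = -⅓*(-1) = ⅓ ≈ 0.33333)
F = -23/26 (F = ((-16 - 2*(-5) + 7*9 - 5*9) + 11)/((-36 + 6*2) - 2) = ((-16 + 10 + 63 - 45) + 11)/((-36 + 12) - 2) = (12 + 11)/(-24 - 2) = 23/(-26) = 23*(-1/26) = -23/26 ≈ -0.88461)
c(L) = ⅑ (c(L) = (⅓)² = ⅑)
(77 + F)*c(5) = (77 - 23/26)*(⅑) = (1979/26)*(⅑) = 1979/234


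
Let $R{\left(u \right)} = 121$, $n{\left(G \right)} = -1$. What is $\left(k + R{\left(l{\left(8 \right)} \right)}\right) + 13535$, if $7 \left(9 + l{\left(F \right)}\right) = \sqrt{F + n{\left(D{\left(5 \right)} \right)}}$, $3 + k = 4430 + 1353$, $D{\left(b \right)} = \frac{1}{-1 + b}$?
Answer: $19436$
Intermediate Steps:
$k = 5780$ ($k = -3 + \left(4430 + 1353\right) = -3 + 5783 = 5780$)
$l{\left(F \right)} = -9 + \frac{\sqrt{-1 + F}}{7}$ ($l{\left(F \right)} = -9 + \frac{\sqrt{F - 1}}{7} = -9 + \frac{\sqrt{-1 + F}}{7}$)
$\left(k + R{\left(l{\left(8 \right)} \right)}\right) + 13535 = \left(5780 + 121\right) + 13535 = 5901 + 13535 = 19436$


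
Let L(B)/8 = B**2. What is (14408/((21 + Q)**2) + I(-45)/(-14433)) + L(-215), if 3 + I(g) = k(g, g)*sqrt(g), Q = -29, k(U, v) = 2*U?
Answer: 14241527019/38488 + 90*I*sqrt(5)/4811 ≈ 3.7003e+5 + 0.04183*I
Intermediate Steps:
L(B) = 8*B**2
I(g) = -3 + 2*g**(3/2) (I(g) = -3 + (2*g)*sqrt(g) = -3 + 2*g**(3/2))
(14408/((21 + Q)**2) + I(-45)/(-14433)) + L(-215) = (14408/((21 - 29)**2) + (-3 + 2*(-45)**(3/2))/(-14433)) + 8*(-215)**2 = (14408/((-8)**2) + (-3 + 2*(-135*I*sqrt(5)))*(-1/14433)) + 8*46225 = (14408/64 + (-3 - 270*I*sqrt(5))*(-1/14433)) + 369800 = (14408*(1/64) + (1/4811 + 90*I*sqrt(5)/4811)) + 369800 = (1801/8 + (1/4811 + 90*I*sqrt(5)/4811)) + 369800 = (8664619/38488 + 90*I*sqrt(5)/4811) + 369800 = 14241527019/38488 + 90*I*sqrt(5)/4811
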